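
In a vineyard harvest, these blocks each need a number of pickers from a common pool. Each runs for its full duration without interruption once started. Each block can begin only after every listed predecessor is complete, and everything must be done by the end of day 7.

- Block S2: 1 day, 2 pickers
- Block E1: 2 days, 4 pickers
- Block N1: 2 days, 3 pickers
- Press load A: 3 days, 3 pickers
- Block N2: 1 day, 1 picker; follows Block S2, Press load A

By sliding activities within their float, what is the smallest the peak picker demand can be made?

Early-start (Block S2@1, Block E1@1, Block N1@1, Press load A@1, Block N2@4) gives peak 12: d1:12  d2:10  d3:3  d4:1  d5:0  d6:0  d7:0.
Shift Block E1→4, Block N1→6.
Schedule Block S2@1, Block E1@4, Block N1@6, Press load A@1, Block N2@4: d1:5  d2:3  d3:3  d4:5  d5:4  d6:3  d7:3 — peak 5.

5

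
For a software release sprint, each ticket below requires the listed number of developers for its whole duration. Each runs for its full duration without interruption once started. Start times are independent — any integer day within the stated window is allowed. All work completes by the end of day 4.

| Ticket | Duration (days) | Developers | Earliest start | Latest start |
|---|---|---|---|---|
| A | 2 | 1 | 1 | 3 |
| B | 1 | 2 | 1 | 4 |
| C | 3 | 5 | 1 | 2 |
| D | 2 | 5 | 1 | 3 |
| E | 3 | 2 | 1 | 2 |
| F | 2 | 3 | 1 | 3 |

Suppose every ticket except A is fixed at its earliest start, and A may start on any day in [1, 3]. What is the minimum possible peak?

17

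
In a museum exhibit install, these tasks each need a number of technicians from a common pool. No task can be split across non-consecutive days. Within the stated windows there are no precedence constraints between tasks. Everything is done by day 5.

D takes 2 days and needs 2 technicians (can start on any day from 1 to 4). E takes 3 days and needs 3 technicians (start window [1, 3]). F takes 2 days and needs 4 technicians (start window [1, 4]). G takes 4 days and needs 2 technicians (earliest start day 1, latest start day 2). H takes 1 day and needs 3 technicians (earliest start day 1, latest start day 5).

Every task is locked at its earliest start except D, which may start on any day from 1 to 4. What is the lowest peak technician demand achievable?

D@1: d1:14  d2:11  d3:5  d4:2  d5:0 → peak 14
D@2: d1:12  d2:11  d3:7  d4:2  d5:0 → peak 12
D@3: d1:12  d2:9  d3:7  d4:4  d5:0 → peak 12
D@4: d1:12  d2:9  d3:5  d4:4  d5:2 → peak 12
Best is D@2, peak 12.

12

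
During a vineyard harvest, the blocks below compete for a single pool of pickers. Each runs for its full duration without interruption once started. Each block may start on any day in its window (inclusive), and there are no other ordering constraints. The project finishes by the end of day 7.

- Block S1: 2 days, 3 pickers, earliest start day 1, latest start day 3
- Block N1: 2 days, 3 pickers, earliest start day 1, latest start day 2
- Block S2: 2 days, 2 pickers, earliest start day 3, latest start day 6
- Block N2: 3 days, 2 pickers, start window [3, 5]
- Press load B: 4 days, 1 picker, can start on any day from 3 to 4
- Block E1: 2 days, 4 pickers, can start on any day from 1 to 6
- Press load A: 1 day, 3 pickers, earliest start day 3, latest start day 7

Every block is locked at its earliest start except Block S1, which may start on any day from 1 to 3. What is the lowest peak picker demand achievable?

10

Block S1@1: d1:10  d2:10  d3:8  d4:5  d5:3  d6:1  d7:0 → peak 10
Block S1@2: d1:7  d2:10  d3:11  d4:5  d5:3  d6:1  d7:0 → peak 11
Block S1@3: d1:7  d2:7  d3:11  d4:8  d5:3  d6:1  d7:0 → peak 11
Best is Block S1@1, peak 10.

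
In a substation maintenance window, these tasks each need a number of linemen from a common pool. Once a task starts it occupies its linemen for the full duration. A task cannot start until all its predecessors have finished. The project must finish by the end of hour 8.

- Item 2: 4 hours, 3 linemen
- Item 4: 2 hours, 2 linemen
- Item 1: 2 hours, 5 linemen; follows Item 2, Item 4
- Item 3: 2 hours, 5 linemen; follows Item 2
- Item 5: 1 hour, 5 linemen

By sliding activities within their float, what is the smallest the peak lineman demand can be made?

Early-start (Item 2@1, Item 4@1, Item 1@5, Item 3@5, Item 5@1) gives peak 10: h1:10  h2:5  h3:3  h4:3  h5:10  h6:10  h7:0  h8:0.
Shift Item 3→7, Item 5→3.
Schedule Item 2@1, Item 4@1, Item 1@5, Item 3@7, Item 5@3: h1:5  h2:5  h3:8  h4:3  h5:5  h6:5  h7:5  h8:5 — peak 8.

8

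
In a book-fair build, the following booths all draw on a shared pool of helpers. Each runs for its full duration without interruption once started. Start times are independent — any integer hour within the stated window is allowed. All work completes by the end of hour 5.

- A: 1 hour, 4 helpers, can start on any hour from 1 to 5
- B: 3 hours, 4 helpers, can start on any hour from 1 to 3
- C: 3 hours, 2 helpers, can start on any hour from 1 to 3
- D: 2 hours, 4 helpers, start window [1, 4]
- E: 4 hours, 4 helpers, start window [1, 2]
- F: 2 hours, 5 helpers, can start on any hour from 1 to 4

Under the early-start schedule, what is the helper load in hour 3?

10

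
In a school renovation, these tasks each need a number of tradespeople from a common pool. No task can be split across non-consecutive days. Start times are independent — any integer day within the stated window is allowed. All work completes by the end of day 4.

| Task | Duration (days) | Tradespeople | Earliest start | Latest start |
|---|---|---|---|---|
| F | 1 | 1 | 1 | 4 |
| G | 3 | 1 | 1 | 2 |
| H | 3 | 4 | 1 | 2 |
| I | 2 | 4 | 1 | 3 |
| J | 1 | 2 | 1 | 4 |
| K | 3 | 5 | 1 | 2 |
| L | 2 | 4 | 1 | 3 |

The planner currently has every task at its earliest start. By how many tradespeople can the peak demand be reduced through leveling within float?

Early-start peak: d1:21  d2:18  d3:10  d4:0 ⇒ 21.
Leveled (F@1, G@1, H@1, I@1, J@1, K@2, L@3): d1:12  d2:14  d3:14  d4:9 ⇒ 14.
Reduction 21 − 14 = 7.

7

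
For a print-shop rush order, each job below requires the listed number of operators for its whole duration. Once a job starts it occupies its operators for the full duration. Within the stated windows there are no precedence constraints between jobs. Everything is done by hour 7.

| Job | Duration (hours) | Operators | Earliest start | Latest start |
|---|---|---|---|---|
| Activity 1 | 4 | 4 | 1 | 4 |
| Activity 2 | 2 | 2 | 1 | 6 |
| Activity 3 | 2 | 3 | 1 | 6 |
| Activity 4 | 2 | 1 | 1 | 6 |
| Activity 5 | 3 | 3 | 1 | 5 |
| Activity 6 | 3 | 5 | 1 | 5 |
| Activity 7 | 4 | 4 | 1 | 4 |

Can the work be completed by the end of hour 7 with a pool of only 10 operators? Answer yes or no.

Schedule Activity 1@1, Activity 2@3, Activity 3@1, Activity 4@5, Activity 5@1, Activity 6@5, Activity 7@4: h1:10  h2:10  h3:9  h4:10  h5:10  h6:10  h7:9 — peak 10 ≤ 10.

yes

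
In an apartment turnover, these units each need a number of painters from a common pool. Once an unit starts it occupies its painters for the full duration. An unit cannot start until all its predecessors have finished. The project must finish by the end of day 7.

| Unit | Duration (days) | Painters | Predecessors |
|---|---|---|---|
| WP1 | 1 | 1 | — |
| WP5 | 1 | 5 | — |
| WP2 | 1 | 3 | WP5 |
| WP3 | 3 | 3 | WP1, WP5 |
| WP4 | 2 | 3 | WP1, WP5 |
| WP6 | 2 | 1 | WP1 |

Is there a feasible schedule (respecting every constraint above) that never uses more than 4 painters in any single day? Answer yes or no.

no

The minimum achievable peak is 5; 4 < 5, so no feasible schedule stays within the cap.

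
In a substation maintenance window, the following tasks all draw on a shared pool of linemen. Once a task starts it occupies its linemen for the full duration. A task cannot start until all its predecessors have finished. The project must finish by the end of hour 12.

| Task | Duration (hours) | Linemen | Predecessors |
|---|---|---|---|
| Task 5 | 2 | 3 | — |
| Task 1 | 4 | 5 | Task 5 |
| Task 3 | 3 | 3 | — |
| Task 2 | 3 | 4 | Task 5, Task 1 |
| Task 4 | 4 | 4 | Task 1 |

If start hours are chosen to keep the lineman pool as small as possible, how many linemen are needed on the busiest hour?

8

Schedule Task 5@1, Task 1@3, Task 3@1, Task 2@7, Task 4@7: h1:6  h2:6  h3:8  h4:5  h5:5  h6:5  h7:8  h8:8  h9:8  h10:4  h11:0  h12:0 — peak 8.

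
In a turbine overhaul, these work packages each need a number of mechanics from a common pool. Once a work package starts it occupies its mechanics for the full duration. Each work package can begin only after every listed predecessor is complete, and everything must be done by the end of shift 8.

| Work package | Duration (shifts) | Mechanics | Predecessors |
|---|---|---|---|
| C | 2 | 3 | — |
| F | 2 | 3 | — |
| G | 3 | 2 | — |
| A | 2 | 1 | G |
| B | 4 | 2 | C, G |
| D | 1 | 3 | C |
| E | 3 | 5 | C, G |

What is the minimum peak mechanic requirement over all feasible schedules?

7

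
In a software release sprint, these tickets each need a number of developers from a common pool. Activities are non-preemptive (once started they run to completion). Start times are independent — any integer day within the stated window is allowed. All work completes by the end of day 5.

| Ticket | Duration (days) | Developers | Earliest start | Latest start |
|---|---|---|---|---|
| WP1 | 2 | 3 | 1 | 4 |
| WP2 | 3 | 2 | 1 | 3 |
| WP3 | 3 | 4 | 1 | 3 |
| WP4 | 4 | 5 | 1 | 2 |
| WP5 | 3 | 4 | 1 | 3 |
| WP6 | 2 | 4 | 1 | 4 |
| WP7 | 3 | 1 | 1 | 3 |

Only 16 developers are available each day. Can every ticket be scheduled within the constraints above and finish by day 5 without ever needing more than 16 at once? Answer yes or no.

yes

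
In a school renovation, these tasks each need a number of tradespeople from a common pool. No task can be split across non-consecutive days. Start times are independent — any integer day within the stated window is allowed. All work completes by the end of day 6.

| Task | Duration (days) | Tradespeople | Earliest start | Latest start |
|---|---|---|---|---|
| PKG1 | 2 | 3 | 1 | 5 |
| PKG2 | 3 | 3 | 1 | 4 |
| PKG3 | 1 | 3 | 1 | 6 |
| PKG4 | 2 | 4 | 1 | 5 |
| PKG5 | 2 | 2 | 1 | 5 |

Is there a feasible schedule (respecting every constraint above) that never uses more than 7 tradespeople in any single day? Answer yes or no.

Schedule PKG1@1, PKG2@1, PKG3@3, PKG4@4, PKG5@4: d1:6  d2:6  d3:6  d4:6  d5:6  d6:0 — peak 6 ≤ 7.

yes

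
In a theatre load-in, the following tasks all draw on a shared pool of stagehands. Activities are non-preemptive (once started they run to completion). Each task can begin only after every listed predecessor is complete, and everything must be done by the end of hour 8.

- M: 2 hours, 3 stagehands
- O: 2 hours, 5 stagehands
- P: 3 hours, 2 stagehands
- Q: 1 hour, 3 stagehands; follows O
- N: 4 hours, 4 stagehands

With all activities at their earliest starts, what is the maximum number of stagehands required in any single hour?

Early-start schedule: M@1, O@1, P@1, Q@3, N@1.
Load per hour: hour 1: 14, hour 2: 14, hour 3: 9, hour 4: 4, hour 5: 0, hour 6: 0, hour 7: 0, hour 8: 0.
Peak is 14.

14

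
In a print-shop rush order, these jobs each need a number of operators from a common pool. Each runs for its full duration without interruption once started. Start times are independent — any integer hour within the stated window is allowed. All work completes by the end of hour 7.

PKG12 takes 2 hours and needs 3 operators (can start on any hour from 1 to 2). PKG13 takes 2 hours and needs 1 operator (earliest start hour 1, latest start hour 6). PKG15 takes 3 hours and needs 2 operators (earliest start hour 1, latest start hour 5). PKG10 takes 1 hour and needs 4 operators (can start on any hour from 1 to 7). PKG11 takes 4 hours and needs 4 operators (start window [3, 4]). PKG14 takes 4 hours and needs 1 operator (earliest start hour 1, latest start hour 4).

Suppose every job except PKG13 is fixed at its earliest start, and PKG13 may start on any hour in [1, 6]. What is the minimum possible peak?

10

PKG13@1: h1:11  h2:7  h3:7  h4:5  h5:4  h6:4  h7:0 → peak 11
PKG13@2: h1:10  h2:7  h3:8  h4:5  h5:4  h6:4  h7:0 → peak 10
PKG13@3: h1:10  h2:6  h3:8  h4:6  h5:4  h6:4  h7:0 → peak 10
PKG13@4: h1:10  h2:6  h3:7  h4:6  h5:5  h6:4  h7:0 → peak 10
PKG13@5: h1:10  h2:6  h3:7  h4:5  h5:5  h6:5  h7:0 → peak 10
PKG13@6: h1:10  h2:6  h3:7  h4:5  h5:4  h6:5  h7:1 → peak 10
Best is PKG13@2, peak 10.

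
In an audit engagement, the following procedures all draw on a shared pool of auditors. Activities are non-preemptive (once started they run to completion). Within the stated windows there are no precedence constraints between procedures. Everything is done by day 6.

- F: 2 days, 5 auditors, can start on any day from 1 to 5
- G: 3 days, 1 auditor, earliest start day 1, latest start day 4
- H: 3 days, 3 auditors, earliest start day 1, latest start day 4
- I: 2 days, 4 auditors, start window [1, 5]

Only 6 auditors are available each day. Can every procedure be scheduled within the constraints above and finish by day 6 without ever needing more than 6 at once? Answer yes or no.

The minimum achievable peak is 7; 6 < 7, so no feasible schedule stays within the cap.

no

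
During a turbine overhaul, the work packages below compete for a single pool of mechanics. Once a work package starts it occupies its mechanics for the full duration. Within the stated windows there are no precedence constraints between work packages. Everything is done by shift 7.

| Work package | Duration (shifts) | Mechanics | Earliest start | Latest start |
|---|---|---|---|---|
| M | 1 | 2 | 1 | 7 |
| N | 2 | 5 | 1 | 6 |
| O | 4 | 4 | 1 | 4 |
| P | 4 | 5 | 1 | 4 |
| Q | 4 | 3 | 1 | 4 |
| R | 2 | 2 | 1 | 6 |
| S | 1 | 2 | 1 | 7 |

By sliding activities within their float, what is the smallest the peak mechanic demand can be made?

Early-start (M@1, N@1, O@1, P@1, Q@1, R@1, S@1) gives peak 23: s1:23  s2:19  s3:12  s4:12  s5:0  s6:0  s7:0.
Shift P→3, Q→2, R→5, S→5.
Schedule M@1, N@1, O@1, P@3, Q@2, R@5, S@5: s1:11  s2:12  s3:12  s4:12  s5:12  s6:7  s7:0 — peak 12.

12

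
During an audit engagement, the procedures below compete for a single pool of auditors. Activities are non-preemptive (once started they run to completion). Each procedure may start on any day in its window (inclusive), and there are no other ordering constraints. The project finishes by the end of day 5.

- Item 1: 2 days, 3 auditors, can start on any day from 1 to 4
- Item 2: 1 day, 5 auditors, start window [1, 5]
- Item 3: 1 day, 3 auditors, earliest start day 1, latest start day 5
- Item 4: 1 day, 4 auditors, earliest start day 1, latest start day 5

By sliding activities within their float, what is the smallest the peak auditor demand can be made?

Early-start (Item 1@1, Item 2@1, Item 3@1, Item 4@1) gives peak 15: d1:15  d2:3  d3:0  d4:0  d5:0.
Shift Item 2→3, Item 3→4, Item 4→5.
Schedule Item 1@1, Item 2@3, Item 3@4, Item 4@5: d1:3  d2:3  d3:5  d4:3  d5:4 — peak 5.

5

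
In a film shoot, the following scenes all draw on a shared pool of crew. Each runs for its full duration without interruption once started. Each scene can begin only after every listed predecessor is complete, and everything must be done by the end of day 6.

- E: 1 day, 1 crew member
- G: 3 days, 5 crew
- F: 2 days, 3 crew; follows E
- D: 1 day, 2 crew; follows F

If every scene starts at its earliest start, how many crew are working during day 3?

8

At early start, day 3 has: G, F.
Demand: 5 + 3 = 8.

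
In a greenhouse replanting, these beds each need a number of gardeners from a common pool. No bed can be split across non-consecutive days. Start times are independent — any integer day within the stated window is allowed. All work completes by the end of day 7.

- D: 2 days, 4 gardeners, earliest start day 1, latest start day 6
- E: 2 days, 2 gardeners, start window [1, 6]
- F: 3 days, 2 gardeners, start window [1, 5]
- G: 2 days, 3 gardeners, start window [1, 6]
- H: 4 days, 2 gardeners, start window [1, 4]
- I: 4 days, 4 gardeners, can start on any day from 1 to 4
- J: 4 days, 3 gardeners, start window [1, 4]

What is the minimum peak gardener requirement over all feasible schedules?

10

Early-start (D@1, E@1, F@1, G@1, H@1, I@1, J@1) gives peak 20: d1:20  d2:20  d3:11  d4:9  d5:0  d6:0  d7:0.
Shift G→5, I→3, J→4.
Schedule D@1, E@1, F@1, G@5, H@1, I@3, J@4: d1:10  d2:10  d3:8  d4:9  d5:10  d6:10  d7:3 — peak 10.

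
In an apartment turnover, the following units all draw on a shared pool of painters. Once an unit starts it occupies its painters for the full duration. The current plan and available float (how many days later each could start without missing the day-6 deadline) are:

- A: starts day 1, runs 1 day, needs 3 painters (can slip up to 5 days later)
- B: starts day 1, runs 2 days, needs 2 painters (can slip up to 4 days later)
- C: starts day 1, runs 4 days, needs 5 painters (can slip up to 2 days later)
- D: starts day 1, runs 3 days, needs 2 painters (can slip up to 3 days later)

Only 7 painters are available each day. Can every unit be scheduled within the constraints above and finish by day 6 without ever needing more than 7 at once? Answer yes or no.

yes

Schedule A@1, B@1, C@2, D@3: d1:5  d2:7  d3:7  d4:7  d5:7  d6:0 — peak 7 ≤ 7.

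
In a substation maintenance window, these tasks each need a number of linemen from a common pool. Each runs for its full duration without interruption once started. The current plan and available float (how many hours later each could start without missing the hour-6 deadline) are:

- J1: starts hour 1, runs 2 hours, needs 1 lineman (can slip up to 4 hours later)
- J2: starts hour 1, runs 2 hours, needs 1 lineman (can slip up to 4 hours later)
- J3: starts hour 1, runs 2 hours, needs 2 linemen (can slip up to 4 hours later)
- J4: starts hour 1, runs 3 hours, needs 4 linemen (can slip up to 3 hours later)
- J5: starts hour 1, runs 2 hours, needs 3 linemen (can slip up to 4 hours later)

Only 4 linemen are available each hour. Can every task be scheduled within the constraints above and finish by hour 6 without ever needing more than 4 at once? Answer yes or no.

no

Total lineman-hours = 26; over 6 hours the average is 26/6 > 4, so some hour must exceed 4.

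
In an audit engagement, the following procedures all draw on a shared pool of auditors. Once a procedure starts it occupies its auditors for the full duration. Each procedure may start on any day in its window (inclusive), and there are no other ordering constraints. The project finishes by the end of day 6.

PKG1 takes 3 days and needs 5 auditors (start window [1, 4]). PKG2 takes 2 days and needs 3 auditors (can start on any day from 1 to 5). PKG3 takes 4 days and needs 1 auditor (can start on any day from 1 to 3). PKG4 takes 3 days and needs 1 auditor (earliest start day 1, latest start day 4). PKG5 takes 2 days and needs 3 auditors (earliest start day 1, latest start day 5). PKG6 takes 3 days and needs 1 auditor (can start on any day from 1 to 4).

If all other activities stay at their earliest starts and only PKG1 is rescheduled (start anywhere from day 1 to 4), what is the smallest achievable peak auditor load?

9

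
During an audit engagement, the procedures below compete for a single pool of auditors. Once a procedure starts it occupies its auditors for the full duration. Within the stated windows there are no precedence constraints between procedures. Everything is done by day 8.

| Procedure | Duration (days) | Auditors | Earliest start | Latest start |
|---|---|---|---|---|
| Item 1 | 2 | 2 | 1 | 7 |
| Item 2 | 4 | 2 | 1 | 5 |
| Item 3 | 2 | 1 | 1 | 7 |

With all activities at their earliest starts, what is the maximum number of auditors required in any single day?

Early-start schedule: Item 1@1, Item 2@1, Item 3@1.
Load per day: day 1: 5, day 2: 5, day 3: 2, day 4: 2, day 5: 0, day 6: 0, day 7: 0, day 8: 0.
Peak is 5.

5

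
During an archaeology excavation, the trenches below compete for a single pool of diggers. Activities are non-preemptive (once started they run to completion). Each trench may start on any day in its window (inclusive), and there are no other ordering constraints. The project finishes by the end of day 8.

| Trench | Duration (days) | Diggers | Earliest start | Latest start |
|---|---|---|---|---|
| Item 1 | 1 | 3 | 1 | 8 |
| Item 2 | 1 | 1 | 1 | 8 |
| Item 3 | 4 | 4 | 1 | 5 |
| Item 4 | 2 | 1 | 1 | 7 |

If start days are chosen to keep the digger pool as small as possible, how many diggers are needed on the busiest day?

4

Early-start (Item 1@1, Item 2@1, Item 3@1, Item 4@1) gives peak 9: d1:9  d2:5  d3:4  d4:4  d5:0  d6:0  d7:0  d8:0.
Shift Item 3→2, Item 4→6.
Schedule Item 1@1, Item 2@1, Item 3@2, Item 4@6: d1:4  d2:4  d3:4  d4:4  d5:4  d6:1  d7:1  d8:0 — peak 4.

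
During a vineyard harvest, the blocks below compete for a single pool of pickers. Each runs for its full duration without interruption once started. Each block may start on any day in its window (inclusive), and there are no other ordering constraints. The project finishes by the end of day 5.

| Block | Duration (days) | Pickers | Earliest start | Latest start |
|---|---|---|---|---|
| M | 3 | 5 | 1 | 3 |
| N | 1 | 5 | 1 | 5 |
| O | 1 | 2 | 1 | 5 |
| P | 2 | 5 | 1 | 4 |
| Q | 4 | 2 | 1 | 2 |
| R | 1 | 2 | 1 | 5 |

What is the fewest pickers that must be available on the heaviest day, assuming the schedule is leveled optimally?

Early-start (M@1, N@1, O@1, P@1, Q@1, R@1) gives peak 21: d1:21  d2:12  d3:7  d4:2  d5:0.
Shift O→2, P→4, Q→2, R→3.
Schedule M@1, N@1, O@2, P@4, Q@2, R@3: d1:10  d2:9  d3:9  d4:7  d5:7 — peak 10.

10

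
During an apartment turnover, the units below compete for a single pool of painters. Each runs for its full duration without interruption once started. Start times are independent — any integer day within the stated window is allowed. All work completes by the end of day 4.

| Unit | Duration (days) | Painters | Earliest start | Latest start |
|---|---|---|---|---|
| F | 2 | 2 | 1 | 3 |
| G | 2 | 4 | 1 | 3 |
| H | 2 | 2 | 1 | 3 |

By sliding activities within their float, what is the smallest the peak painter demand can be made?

Early-start (F@1, G@1, H@1) gives peak 8: d1:8  d2:8  d3:0  d4:0.
Shift G→3.
Schedule F@1, G@3, H@1: d1:4  d2:4  d3:4  d4:4 — peak 4.
Total painter-days = 16 over 4 days ⇒ peak ≥ ⌈16/4⌉ = 4, so 4 is optimal.

4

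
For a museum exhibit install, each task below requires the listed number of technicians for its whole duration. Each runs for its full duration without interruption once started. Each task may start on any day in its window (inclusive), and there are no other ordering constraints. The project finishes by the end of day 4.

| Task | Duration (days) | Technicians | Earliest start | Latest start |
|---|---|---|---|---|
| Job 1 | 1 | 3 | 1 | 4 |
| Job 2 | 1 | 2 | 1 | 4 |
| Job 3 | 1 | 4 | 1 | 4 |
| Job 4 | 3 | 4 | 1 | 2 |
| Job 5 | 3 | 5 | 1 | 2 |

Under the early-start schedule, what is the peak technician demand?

18

Early-start schedule: Job 1@1, Job 2@1, Job 3@1, Job 4@1, Job 5@1.
Load per day: day 1: 18, day 2: 9, day 3: 9, day 4: 0.
Peak is 18.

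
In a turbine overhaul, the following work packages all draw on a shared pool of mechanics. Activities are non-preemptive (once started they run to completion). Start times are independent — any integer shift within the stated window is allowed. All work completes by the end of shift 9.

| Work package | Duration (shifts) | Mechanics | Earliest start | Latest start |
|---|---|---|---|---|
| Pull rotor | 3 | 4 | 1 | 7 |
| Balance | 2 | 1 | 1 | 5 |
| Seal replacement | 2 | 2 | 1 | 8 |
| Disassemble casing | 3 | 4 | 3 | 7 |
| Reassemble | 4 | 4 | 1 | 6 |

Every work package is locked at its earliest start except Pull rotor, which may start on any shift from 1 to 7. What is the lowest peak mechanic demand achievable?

8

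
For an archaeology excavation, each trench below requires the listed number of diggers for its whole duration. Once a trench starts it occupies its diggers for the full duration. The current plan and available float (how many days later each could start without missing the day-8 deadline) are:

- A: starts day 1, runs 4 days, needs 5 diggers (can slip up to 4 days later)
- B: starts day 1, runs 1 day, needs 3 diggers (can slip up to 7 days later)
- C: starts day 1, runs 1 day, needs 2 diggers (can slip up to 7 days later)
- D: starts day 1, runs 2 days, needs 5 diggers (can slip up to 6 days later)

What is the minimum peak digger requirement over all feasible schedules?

5

Early-start (A@1, B@1, C@1, D@1) gives peak 15: d1:15  d2:10  d3:5  d4:5  d5:0  d6:0  d7:0  d8:0.
Shift B→5, C→5, D→6.
Schedule A@1, B@5, C@5, D@6: d1:5  d2:5  d3:5  d4:5  d5:5  d6:5  d7:5  d8:0 — peak 5.
Total digger-days = 35 over 8 days ⇒ peak ≥ ⌈35/8⌉ = 5, so 5 is optimal.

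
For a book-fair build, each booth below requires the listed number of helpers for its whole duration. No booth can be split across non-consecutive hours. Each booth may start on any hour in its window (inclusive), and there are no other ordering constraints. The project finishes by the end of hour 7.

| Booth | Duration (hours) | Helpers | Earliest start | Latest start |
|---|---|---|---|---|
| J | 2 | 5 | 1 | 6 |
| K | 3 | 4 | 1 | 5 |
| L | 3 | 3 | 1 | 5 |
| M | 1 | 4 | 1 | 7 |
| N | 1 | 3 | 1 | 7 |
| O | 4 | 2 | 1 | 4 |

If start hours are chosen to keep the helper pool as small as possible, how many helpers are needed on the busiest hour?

Early-start (J@1, K@1, L@1, M@1, N@1, O@1) gives peak 21: h1:21  h2:14  h3:9  h4:2  h5:0  h6:0  h7:0.
Shift K→3, L→5, M→6, N→7.
Schedule J@1, K@3, L@5, M@6, N@7, O@1: h1:7  h2:7  h3:6  h4:6  h5:7  h6:7  h7:6 — peak 7.
Total helper-hours = 46 over 7 hours ⇒ peak ≥ ⌈46/7⌉ = 7, so 7 is optimal.

7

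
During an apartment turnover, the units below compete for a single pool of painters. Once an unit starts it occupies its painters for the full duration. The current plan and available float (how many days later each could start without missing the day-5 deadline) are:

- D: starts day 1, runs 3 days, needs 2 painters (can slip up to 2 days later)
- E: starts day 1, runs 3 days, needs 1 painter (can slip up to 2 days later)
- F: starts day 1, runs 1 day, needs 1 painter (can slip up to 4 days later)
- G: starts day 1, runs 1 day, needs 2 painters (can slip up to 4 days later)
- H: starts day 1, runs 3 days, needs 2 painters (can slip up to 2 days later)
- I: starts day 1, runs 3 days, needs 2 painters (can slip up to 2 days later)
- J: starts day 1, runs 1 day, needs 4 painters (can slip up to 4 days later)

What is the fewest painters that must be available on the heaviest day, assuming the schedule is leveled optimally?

Early-start (D@1, E@1, F@1, G@1, H@1, I@1, J@1) gives peak 14: d1:14  d2:7  d3:7  d4:0  d5:0.
Shift H→2, I→2, J→5.
Schedule D@1, E@1, F@1, G@1, H@2, I@2, J@5: d1:6  d2:7  d3:7  d4:4  d5:4 — peak 7.

7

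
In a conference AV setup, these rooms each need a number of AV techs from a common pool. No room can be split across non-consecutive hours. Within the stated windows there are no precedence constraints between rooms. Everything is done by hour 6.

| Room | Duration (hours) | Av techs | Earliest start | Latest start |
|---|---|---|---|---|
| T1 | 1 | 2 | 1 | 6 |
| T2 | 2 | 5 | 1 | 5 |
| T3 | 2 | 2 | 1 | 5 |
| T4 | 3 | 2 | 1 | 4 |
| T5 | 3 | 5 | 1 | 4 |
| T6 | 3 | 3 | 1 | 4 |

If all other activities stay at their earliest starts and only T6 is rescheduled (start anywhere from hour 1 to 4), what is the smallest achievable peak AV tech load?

16

T6@1: h1:19  h2:17  h3:10  h4:0  h5:0  h6:0 → peak 19
T6@2: h1:16  h2:17  h3:10  h4:3  h5:0  h6:0 → peak 17
T6@3: h1:16  h2:14  h3:10  h4:3  h5:3  h6:0 → peak 16
T6@4: h1:16  h2:14  h3:7  h4:3  h5:3  h6:3 → peak 16
Best is T6@3, peak 16.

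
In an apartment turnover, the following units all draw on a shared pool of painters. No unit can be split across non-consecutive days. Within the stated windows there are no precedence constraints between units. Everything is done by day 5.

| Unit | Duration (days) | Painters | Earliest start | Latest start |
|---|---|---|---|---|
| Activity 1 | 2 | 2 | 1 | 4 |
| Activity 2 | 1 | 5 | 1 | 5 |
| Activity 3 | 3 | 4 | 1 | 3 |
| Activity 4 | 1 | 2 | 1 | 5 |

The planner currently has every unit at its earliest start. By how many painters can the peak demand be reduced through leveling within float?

7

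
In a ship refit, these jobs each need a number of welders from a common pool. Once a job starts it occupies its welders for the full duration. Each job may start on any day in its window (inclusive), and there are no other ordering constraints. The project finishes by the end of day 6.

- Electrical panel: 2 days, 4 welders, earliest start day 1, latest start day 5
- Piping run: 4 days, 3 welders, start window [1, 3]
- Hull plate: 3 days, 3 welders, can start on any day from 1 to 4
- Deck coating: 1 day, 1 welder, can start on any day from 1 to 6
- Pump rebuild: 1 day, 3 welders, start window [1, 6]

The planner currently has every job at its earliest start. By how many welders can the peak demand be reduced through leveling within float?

8

Early-start peak: d1:14  d2:10  d3:6  d4:3  d5:0  d6:0 ⇒ 14.
Leveled (Electrical panel@1, Piping run@3, Hull plate@3, Deck coating@1, Pump rebuild@6): d1:5  d2:4  d3:6  d4:6  d5:6  d6:6 ⇒ 6.
Reduction 14 − 6 = 8.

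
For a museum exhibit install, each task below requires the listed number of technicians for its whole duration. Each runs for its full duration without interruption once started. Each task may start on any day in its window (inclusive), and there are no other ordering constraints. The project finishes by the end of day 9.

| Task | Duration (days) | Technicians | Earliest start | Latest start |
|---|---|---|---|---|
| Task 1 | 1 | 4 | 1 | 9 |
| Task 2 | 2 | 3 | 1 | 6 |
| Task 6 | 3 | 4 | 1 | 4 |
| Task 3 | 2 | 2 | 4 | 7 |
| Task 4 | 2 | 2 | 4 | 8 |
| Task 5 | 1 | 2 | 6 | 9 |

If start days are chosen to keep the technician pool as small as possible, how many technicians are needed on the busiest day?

Early-start (Task 1@1, Task 2@1, Task 6@1, Task 3@4, Task 4@4, Task 5@6) gives peak 11: d1:11  d2:7  d3:4  d4:4  d5:4  d6:2  d7:0  d8:0  d9:0.
Shift Task 2→2, Task 6→4, Task 3→7, Task 4→7, Task 5→9.
Schedule Task 1@1, Task 2@2, Task 6@4, Task 3@7, Task 4@7, Task 5@9: d1:4  d2:3  d3:3  d4:4  d5:4  d6:4  d7:4  d8:4  d9:2 — peak 4.
Total technician-days = 32 over 9 days ⇒ peak ≥ ⌈32/9⌉ = 4, so 4 is optimal.

4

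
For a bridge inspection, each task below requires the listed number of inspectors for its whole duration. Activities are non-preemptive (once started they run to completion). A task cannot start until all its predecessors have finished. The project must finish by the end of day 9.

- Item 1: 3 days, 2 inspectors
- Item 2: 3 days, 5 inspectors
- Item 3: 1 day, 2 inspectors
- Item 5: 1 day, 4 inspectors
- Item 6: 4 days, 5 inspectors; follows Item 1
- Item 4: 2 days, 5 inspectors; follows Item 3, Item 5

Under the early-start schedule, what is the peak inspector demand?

13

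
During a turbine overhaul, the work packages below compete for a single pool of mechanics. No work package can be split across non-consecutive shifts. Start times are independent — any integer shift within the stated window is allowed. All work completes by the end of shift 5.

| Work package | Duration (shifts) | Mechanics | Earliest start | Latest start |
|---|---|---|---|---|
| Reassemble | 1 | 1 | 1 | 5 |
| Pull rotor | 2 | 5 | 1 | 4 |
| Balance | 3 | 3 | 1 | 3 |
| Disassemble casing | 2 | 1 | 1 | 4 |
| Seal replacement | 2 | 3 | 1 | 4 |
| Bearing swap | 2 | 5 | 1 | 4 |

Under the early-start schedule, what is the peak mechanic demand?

Early-start schedule: Reassemble@1, Pull rotor@1, Balance@1, Disassemble casing@1, Seal replacement@1, Bearing swap@1.
Load per shift: shift 1: 18, shift 2: 17, shift 3: 3, shift 4: 0, shift 5: 0.
Peak is 18.

18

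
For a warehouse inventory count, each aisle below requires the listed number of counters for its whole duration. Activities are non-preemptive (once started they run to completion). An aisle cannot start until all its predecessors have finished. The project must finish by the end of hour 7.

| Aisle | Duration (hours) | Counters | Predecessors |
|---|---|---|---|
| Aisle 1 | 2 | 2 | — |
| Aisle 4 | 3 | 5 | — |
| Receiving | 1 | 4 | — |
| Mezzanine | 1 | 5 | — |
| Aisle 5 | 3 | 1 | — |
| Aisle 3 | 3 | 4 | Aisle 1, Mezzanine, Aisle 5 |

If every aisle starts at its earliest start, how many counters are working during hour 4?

4

At early start, hour 4 has: Aisle 3.
Demand: 4 = 4.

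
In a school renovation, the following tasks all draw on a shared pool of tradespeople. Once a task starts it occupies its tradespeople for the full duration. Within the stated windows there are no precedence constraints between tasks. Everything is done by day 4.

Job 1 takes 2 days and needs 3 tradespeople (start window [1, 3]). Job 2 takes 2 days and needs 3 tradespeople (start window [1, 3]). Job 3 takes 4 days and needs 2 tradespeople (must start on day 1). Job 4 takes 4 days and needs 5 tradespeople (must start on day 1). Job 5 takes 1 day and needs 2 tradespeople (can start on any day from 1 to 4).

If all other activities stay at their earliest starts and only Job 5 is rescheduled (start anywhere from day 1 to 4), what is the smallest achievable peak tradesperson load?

13

Job 5@1: d1:15  d2:13  d3:7  d4:7 → peak 15
Job 5@2: d1:13  d2:15  d3:7  d4:7 → peak 15
Job 5@3: d1:13  d2:13  d3:9  d4:7 → peak 13
Job 5@4: d1:13  d2:13  d3:7  d4:9 → peak 13
Best is Job 5@3, peak 13.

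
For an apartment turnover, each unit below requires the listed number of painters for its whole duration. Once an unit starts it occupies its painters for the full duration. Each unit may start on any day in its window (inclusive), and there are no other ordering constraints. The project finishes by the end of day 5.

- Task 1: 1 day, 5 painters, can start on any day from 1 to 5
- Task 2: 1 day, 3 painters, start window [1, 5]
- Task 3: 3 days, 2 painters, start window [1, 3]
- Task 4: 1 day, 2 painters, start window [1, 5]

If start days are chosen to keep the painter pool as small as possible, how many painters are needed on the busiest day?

5

Early-start (Task 1@1, Task 2@1, Task 3@1, Task 4@1) gives peak 12: d1:12  d2:2  d3:2  d4:0  d5:0.
Shift Task 2→2, Task 3→2, Task 4→3.
Schedule Task 1@1, Task 2@2, Task 3@2, Task 4@3: d1:5  d2:5  d3:4  d4:2  d5:0 — peak 5.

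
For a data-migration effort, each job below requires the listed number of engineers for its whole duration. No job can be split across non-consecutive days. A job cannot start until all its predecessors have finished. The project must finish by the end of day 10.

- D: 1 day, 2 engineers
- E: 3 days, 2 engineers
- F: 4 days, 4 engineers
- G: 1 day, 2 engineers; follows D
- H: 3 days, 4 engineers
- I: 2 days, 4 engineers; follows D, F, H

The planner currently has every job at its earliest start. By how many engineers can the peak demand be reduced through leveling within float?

6

Early-start peak: d1:12  d2:12  d3:10  d4:4  d5:4  d6:4  d7:0  d8:0  d9:0  d10:0 ⇒ 12.
Leveled (D@1, E@1, F@2, G@4, H@6, I@9): d1:4  d2:6  d3:6  d4:6  d5:4  d6:4  d7:4  d8:4  d9:4  d10:4 ⇒ 6.
Reduction 12 − 6 = 6.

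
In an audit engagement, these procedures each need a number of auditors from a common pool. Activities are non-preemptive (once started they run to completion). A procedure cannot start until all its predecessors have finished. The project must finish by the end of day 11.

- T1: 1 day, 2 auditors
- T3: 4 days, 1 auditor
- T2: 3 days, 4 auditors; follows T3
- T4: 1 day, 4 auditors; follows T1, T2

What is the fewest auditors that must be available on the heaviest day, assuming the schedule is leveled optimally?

Schedule T1@1, T3@1, T2@5, T4@8: d1:3  d2:1  d3:1  d4:1  d5:4  d6:4  d7:4  d8:4  d9:0  d10:0  d11:0 — peak 4.

4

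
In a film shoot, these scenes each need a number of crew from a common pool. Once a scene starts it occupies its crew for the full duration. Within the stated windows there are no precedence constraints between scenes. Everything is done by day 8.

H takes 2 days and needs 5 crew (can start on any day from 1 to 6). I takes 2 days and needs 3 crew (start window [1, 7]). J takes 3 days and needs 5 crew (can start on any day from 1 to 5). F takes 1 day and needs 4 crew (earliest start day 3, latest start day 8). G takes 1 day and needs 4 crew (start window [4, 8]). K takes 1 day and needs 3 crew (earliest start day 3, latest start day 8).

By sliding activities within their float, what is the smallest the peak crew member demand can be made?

7

Early-start (H@1, I@1, J@1, F@3, G@4, K@3) gives peak 13: d1:13  d2:13  d3:12  d4:4  d5:0  d6:0  d7:0  d8:0.
Shift I→3, J→5, K→8.
Schedule H@1, I@3, J@5, F@3, G@4, K@8: d1:5  d2:5  d3:7  d4:7  d5:5  d6:5  d7:5  d8:3 — peak 7.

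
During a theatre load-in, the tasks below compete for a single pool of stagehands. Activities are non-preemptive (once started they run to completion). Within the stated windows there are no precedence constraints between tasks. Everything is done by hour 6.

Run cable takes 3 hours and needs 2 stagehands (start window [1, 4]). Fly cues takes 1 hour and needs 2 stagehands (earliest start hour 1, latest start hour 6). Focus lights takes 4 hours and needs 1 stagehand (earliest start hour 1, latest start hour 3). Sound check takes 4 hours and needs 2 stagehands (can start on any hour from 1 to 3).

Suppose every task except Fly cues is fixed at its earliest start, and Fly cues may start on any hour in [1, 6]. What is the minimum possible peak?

5

Fly cues@1: h1:7  h2:5  h3:5  h4:3  h5:0  h6:0 → peak 7
Fly cues@2: h1:5  h2:7  h3:5  h4:3  h5:0  h6:0 → peak 7
Fly cues@3: h1:5  h2:5  h3:7  h4:3  h5:0  h6:0 → peak 7
Fly cues@4: h1:5  h2:5  h3:5  h4:5  h5:0  h6:0 → peak 5
Fly cues@5: h1:5  h2:5  h3:5  h4:3  h5:2  h6:0 → peak 5
Fly cues@6: h1:5  h2:5  h3:5  h4:3  h5:0  h6:2 → peak 5
Best is Fly cues@4, peak 5.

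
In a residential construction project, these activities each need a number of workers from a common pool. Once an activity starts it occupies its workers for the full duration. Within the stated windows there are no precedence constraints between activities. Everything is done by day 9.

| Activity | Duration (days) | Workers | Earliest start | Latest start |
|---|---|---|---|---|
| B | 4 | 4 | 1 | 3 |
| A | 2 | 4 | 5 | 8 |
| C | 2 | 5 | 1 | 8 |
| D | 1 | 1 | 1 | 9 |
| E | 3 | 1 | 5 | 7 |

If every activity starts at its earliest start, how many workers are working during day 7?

At early start, day 7 has: E.
Demand: 1 = 1.

1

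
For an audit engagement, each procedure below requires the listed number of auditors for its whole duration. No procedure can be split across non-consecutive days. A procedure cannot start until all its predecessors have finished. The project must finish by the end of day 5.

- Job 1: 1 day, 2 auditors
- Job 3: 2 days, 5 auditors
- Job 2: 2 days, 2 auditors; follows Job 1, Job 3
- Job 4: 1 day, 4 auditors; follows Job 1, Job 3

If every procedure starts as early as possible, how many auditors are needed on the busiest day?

7

Early-start schedule: Job 1@1, Job 3@1, Job 2@3, Job 4@3.
Load per day: day 1: 7, day 2: 5, day 3: 6, day 4: 2, day 5: 0.
Peak is 7.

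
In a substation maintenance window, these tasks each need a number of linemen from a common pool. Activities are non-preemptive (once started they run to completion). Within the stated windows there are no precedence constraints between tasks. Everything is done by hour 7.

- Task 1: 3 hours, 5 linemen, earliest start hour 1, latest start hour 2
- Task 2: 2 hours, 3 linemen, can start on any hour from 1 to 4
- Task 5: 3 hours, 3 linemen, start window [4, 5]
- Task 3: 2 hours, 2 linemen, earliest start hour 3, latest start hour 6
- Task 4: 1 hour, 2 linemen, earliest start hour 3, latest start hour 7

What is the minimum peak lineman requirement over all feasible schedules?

6

Early-start (Task 1@1, Task 2@1, Task 5@4, Task 3@3, Task 4@3) gives peak 9: h1:8  h2:8  h3:9  h4:5  h5:3  h6:3  h7:0.
Shift Task 2→4, Task 3→6, Task 4→7.
Schedule Task 1@1, Task 2@4, Task 5@4, Task 3@6, Task 4@7: h1:5  h2:5  h3:5  h4:6  h5:6  h6:5  h7:4 — peak 6.
Total lineman-hours = 36 over 7 hours ⇒ peak ≥ ⌈36/7⌉ = 6, so 6 is optimal.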